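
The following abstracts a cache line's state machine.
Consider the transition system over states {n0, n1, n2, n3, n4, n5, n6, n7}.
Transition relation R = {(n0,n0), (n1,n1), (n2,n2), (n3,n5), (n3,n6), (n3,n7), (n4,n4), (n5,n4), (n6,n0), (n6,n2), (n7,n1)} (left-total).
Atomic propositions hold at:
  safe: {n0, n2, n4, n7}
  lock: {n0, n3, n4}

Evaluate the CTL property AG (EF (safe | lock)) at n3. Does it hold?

No

Sat(safe | lock) = {n0, n2, n3, n4, n7}
EF (safe | lock): least fixpoint, start Z0 = {n0, n2, n3, n4, n7}, add states with some successor in Z. Z1 = {n0, n2, n3, n4, n5, n6, n7}; fixed.
Sat(EF (safe | lock)) = {n0, n2, n3, n4, n5, n6, n7}
AG (EF (safe | lock)): greatest fixpoint, start Z0 = {n0, n2, n3, n4, n5, n6, n7}, keep only states in Sat with every successor in Z. Z1 = {n0, n2, n3, n4, n5, n6}; Z2 = {n0, n2, n4, n5, n6}; fixed.
Sat(AG (EF (safe | lock))) = {n0, n2, n4, n5, n6}
n3 ∉ Sat(AG (EF (safe | lock))) = {n0, n2, n4, n5, n6}, so the formula does not hold at n3.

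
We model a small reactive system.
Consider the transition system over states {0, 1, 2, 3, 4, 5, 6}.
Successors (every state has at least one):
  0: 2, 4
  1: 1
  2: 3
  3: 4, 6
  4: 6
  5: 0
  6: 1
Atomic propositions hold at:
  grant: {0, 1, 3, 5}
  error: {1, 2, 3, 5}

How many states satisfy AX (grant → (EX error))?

6

Sat(EX error) = {s : some successor in {1, 2, 3, 5}} = {0, 1, 2, 6}
Sat(grant → (EX error)) = {0, 1, 2, 4, 6}
Sat(AX (grant → (EX error))) = {s : every successor in {0, 1, 2, 4, 6}} = {0, 1, 3, 4, 5, 6}
|Sat(AX (grant → (EX error)))| = |{0, 1, 3, 4, 5, 6}| = 6.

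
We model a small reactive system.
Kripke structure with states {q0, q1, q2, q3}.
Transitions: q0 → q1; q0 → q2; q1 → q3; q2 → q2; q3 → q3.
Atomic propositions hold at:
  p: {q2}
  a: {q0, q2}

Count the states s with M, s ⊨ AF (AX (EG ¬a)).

Sat(¬a) = {q1, q3}
EG ¬a: greatest fixpoint, start Z0 = {q1, q3}, keep only states in Sat with some successor in Z. Already a fixed point.
Sat(EG ¬a) = {q1, q3}
Sat(AX (EG ¬a)) = {s : every successor in {q1, q3}} = {q1, q3}
AF (AX (EG ¬a)): least fixpoint, start Z0 = {q1, q3}, add states with every successor in Z. Already a fixed point.
Sat(AF (AX (EG ¬a))) = {q1, q3}
|Sat(AF (AX (EG ¬a)))| = |{q1, q3}| = 2.

2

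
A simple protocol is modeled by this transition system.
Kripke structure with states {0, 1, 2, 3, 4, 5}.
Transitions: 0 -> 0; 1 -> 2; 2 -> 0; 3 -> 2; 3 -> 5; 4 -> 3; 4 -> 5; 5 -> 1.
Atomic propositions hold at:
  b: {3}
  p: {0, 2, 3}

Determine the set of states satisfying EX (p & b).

{4}

Sat(p & b) = {3}
Sat(EX (p & b)) = {s : some successor in {3}} = {4}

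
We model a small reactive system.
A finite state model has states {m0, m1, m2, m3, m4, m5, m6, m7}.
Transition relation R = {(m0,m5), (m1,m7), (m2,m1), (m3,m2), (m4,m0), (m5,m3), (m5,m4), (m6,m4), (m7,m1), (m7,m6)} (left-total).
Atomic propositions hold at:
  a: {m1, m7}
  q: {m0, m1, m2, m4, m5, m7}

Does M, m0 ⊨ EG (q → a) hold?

No

Sat(q → a) = {m1, m3, m6, m7}
EG (q → a): greatest fixpoint, start Z0 = {m1, m3, m6, m7}, keep only states in Sat with some successor in Z. Z1 = {m1, m7}; fixed.
Sat(EG (q → a)) = {m1, m7}
m0 ∉ Sat(EG (q → a)) = {m1, m7}, so the formula does not hold at m0.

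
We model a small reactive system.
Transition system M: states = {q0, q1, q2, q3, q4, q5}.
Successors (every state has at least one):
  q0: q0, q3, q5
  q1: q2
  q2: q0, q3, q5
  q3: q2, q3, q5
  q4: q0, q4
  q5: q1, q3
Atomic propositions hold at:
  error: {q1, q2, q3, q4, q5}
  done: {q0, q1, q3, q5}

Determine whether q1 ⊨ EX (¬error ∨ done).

Sat(¬error) = {q0}
Sat(¬error ∨ done) = {q0, q1, q3, q5}
Sat(EX (¬error ∨ done)) = {s : some successor in {q0, q1, q3, q5}} = {q0, q2, q3, q4, q5}
q1 ∉ Sat(EX (¬error ∨ done)) = {q0, q2, q3, q4, q5}, so the formula does not hold at q1.

No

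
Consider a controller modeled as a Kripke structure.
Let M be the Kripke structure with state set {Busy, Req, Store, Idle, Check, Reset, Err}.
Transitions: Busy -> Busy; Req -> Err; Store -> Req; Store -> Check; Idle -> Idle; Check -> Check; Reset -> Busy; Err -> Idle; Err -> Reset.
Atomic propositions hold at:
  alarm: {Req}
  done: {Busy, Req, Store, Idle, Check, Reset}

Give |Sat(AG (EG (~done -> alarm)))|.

Sat(~done) = {Err}
Sat(~done -> alarm) = {Busy, Req, Store, Idle, Check, Reset}
EG (~done -> alarm): greatest fixpoint, start Z0 = {Busy, Req, Store, Idle, Check, Reset}, keep only states in Sat with some successor in Z. Z1 = {Busy, Store, Idle, Check, Reset}; fixed.
Sat(EG (~done -> alarm)) = {Busy, Store, Idle, Check, Reset}
AG (EG (~done -> alarm)): greatest fixpoint, start Z0 = {Busy, Store, Idle, Check, Reset}, keep only states in Sat with every successor in Z. Z1 = {Busy, Idle, Check, Reset}; fixed.
Sat(AG (EG (~done -> alarm))) = {Busy, Idle, Check, Reset}
|Sat(AG (EG (~done -> alarm)))| = |{Busy, Idle, Check, Reset}| = 4.

4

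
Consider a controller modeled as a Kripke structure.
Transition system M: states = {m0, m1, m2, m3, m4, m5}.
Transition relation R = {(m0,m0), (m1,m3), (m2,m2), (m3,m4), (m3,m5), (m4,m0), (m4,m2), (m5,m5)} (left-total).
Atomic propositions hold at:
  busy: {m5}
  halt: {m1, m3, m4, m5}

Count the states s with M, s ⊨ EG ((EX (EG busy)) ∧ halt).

EG busy: greatest fixpoint, start Z0 = {m5}, keep only states in Sat with some successor in Z. Already a fixed point.
Sat(EG busy) = {m5}
Sat(EX (EG busy)) = {s : some successor in {m5}} = {m3, m5}
Sat((EX (EG busy)) ∧ halt) = {m3, m5}
EG ((EX (EG busy)) ∧ halt): greatest fixpoint, start Z0 = {m3, m5}, keep only states in Sat with some successor in Z. Already a fixed point.
Sat(EG ((EX (EG busy)) ∧ halt)) = {m3, m5}
|Sat(EG ((EX (EG busy)) ∧ halt))| = |{m3, m5}| = 2.

2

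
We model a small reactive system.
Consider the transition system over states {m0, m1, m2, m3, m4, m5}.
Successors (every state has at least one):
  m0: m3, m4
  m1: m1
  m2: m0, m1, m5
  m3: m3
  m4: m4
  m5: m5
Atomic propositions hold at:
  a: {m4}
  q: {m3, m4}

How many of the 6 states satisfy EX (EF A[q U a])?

A[q U a]: least fixpoint, start Z0 = Sat(a) = {m4}, add states in Sat(q) with every successor in Z. Already a fixed point.
Sat(A[q U a]) = {m4}
EF A[q U a]: least fixpoint, start Z0 = {m4}, add states with some successor in Z. Z1 = {m0, m4}; Z2 = {m0, m2, m4}; fixed.
Sat(EF A[q U a]) = {m0, m2, m4}
Sat(EX (EF A[q U a])) = {s : some successor in {m0, m2, m4}} = {m0, m2, m4}
|Sat(EX (EF A[q U a]))| = |{m0, m2, m4}| = 3.

3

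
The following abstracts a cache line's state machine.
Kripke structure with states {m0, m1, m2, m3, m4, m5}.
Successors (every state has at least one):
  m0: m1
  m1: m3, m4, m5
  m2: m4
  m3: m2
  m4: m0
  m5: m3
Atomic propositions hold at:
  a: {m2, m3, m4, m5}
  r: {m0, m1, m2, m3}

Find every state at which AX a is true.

{m1, m2, m3, m5}

Sat(AX a) = {s : every successor in {m2, m3, m4, m5}} = {m1, m2, m3, m5}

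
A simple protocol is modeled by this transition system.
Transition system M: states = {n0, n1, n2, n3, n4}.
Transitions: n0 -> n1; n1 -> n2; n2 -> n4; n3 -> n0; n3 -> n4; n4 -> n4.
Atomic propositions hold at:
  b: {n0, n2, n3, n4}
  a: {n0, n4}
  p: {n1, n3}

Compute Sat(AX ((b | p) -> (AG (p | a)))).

{n2, n4}

Sat(b | p) = {n0, n1, n2, n3, n4}
Sat(p | a) = {n0, n1, n3, n4}
AG (p | a): greatest fixpoint, start Z0 = {n0, n1, n3, n4}, keep only states in Sat with every successor in Z. Z1 = {n0, n3, n4}; Z2 = {n3, n4}; Z3 = {n4}; fixed.
Sat(AG (p | a)) = {n4}
Sat((b | p) -> (AG (p | a))) = {n4}
Sat(AX ((b | p) -> (AG (p | a)))) = {s : every successor in {n4}} = {n2, n4}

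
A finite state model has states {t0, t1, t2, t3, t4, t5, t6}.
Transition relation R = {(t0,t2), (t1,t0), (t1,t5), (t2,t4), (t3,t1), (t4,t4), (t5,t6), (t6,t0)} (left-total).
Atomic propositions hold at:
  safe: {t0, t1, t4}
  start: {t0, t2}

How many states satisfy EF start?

EF start: least fixpoint, start Z0 = {t0, t2}, add states with some successor in Z. Z1 = {t0, t1, t2, t6}; Z2 = {t0, t1, t2, t3, t5, t6}; fixed.
Sat(EF start) = {t0, t1, t2, t3, t5, t6}
|Sat(EF start)| = |{t0, t1, t2, t3, t5, t6}| = 6.

6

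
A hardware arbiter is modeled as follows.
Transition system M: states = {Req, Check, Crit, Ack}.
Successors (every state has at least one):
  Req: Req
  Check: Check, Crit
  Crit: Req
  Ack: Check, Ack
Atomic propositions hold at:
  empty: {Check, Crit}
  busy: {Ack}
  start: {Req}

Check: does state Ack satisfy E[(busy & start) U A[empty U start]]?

Sat(busy & start) = ∅
A[empty U start]: least fixpoint, start Z0 = Sat(start) = {Req}, add states in Sat(empty) with every successor in Z. Z1 = {Req, Crit}; fixed.
Sat(A[empty U start]) = {Req, Crit}
E[(busy & start) U A[empty U start]]: least fixpoint, start Z0 = Sat(A[empty U start]) = {Req, Crit}, add states in Sat(busy & start) with some successor in Z. Already a fixed point.
Sat(E[(busy & start) U A[empty U start]]) = {Req, Crit}
Ack ∉ Sat(E[(busy & start) U A[empty U start]]) = {Req, Crit}, so the formula does not hold at Ack.

No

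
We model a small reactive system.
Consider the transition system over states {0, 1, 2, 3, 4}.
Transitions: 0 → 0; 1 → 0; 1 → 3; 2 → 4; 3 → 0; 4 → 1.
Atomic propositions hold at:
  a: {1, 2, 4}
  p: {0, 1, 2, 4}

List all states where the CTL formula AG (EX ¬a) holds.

Sat(¬a) = {0, 3}
Sat(EX ¬a) = {s : some successor in {0, 3}} = {0, 1, 3}
AG (EX ¬a): greatest fixpoint, start Z0 = {0, 1, 3}, keep only states in Sat with every successor in Z. Already a fixed point.
Sat(AG (EX ¬a)) = {0, 1, 3}

{0, 1, 3}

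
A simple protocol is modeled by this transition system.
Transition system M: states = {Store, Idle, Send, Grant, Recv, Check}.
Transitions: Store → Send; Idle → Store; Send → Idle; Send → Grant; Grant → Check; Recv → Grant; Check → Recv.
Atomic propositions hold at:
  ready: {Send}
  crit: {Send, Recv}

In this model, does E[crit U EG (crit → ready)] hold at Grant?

No

Sat(crit → ready) = {Store, Idle, Send, Grant, Check}
EG (crit → ready): greatest fixpoint, start Z0 = {Store, Idle, Send, Grant, Check}, keep only states in Sat with some successor in Z. Z1 = {Store, Idle, Send, Grant}; Z2 = {Store, Idle, Send}; fixed.
Sat(EG (crit → ready)) = {Store, Idle, Send}
E[crit U EG (crit → ready)]: least fixpoint, start Z0 = Sat(EG (crit → ready)) = {Store, Idle, Send}, add states in Sat(crit) with some successor in Z. Already a fixed point.
Sat(E[crit U EG (crit → ready)]) = {Store, Idle, Send}
Grant ∉ Sat(E[crit U EG (crit → ready)]) = {Store, Idle, Send}, so the formula does not hold at Grant.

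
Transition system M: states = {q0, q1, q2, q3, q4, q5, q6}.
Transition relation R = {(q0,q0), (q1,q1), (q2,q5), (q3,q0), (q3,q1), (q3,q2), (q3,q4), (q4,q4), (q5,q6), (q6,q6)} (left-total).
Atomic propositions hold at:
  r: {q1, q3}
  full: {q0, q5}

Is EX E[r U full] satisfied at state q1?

No

E[r U full]: least fixpoint, start Z0 = Sat(full) = {q0, q5}, add states in Sat(r) with some successor in Z. Z1 = {q0, q3, q5}; fixed.
Sat(E[r U full]) = {q0, q3, q5}
Sat(EX E[r U full]) = {s : some successor in {q0, q3, q5}} = {q0, q2, q3}
q1 ∉ Sat(EX E[r U full]) = {q0, q2, q3}, so the formula does not hold at q1.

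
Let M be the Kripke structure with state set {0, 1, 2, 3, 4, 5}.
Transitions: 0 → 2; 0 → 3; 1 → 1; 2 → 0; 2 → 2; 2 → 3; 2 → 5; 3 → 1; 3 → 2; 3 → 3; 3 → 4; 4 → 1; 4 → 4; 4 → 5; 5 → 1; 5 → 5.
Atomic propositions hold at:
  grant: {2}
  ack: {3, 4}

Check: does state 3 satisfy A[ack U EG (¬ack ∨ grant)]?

No

Sat(¬ack) = {0, 1, 2, 5}
Sat(¬ack ∨ grant) = {0, 1, 2, 5}
EG (¬ack ∨ grant): greatest fixpoint, start Z0 = {0, 1, 2, 5}, keep only states in Sat with some successor in Z. Already a fixed point.
Sat(EG (¬ack ∨ grant)) = {0, 1, 2, 5}
A[ack U EG (¬ack ∨ grant)]: least fixpoint, start Z0 = Sat(EG (¬ack ∨ grant)) = {0, 1, 2, 5}, add states in Sat(ack) with every successor in Z. Already a fixed point.
Sat(A[ack U EG (¬ack ∨ grant)]) = {0, 1, 2, 5}
3 ∉ Sat(A[ack U EG (¬ack ∨ grant)]) = {0, 1, 2, 5}, so the formula does not hold at 3.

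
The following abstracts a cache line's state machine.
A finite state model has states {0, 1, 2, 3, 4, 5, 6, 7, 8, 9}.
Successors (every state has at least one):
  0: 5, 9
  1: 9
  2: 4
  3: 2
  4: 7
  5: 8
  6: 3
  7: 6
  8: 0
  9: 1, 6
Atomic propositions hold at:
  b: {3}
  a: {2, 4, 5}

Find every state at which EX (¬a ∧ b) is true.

Sat(¬a) = {0, 1, 3, 6, 7, 8, 9}
Sat(¬a ∧ b) = {3}
Sat(EX (¬a ∧ b)) = {s : some successor in {3}} = {6}

{6}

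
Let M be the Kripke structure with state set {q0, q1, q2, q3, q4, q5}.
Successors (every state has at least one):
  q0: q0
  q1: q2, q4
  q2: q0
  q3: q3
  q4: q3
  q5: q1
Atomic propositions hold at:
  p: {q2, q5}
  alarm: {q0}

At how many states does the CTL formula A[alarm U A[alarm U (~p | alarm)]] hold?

Sat(~p) = {q0, q1, q3, q4}
Sat(~p | alarm) = {q0, q1, q3, q4}
A[alarm U (~p | alarm)]: least fixpoint, start Z0 = Sat((~p | alarm)) = {q0, q1, q3, q4}, add states in Sat(alarm) with every successor in Z. Already a fixed point.
Sat(A[alarm U (~p | alarm)]) = {q0, q1, q3, q4}
A[alarm U A[alarm U (~p | alarm)]]: least fixpoint, start Z0 = Sat(A[alarm U (~p | alarm)]) = {q0, q1, q3, q4}, add states in Sat(alarm) with every successor in Z. Already a fixed point.
Sat(A[alarm U A[alarm U (~p | alarm)]]) = {q0, q1, q3, q4}
|Sat(A[alarm U A[alarm U (~p | alarm)]])| = |{q0, q1, q3, q4}| = 4.

4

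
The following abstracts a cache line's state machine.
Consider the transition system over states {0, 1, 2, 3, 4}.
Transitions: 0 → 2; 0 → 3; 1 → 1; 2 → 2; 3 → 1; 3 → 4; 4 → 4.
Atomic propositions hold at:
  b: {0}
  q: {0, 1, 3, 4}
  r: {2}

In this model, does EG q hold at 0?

Yes

EG q: greatest fixpoint, start Z0 = {0, 1, 3, 4}, keep only states in Sat with some successor in Z. Already a fixed point.
Sat(EG q) = {0, 1, 3, 4}
0 ∈ Sat(EG q) = {0, 1, 3, 4}, so the formula holds at 0.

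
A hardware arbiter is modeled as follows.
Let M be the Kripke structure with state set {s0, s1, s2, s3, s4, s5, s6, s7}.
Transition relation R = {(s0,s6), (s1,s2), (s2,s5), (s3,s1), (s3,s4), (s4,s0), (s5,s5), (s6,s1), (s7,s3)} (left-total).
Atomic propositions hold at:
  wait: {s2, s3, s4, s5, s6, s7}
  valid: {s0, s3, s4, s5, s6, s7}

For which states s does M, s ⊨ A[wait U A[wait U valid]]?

A[wait U valid]: least fixpoint, start Z0 = Sat(valid) = {s0, s3, s4, s5, s6, s7}, add states in Sat(wait) with every successor in Z. Z1 = {s0, s2, s3, s4, s5, s6, s7}; fixed.
Sat(A[wait U valid]) = {s0, s2, s3, s4, s5, s6, s7}
A[wait U A[wait U valid]]: least fixpoint, start Z0 = Sat(A[wait U valid]) = {s0, s2, s3, s4, s5, s6, s7}, add states in Sat(wait) with every successor in Z. Already a fixed point.
Sat(A[wait U A[wait U valid]]) = {s0, s2, s3, s4, s5, s6, s7}

{s0, s2, s3, s4, s5, s6, s7}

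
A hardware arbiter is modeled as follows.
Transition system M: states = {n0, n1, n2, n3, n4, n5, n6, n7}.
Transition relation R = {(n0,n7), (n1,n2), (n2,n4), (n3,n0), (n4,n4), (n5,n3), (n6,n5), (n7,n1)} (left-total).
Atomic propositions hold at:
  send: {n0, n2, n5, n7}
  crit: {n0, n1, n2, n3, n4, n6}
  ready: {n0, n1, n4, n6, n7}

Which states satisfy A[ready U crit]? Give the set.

A[ready U crit]: least fixpoint, start Z0 = Sat(crit) = {n0, n1, n2, n3, n4, n6}, add states in Sat(ready) with every successor in Z. Z1 = {n0, n1, n2, n3, n4, n6, n7}; fixed.
Sat(A[ready U crit]) = {n0, n1, n2, n3, n4, n6, n7}

{n0, n1, n2, n3, n4, n6, n7}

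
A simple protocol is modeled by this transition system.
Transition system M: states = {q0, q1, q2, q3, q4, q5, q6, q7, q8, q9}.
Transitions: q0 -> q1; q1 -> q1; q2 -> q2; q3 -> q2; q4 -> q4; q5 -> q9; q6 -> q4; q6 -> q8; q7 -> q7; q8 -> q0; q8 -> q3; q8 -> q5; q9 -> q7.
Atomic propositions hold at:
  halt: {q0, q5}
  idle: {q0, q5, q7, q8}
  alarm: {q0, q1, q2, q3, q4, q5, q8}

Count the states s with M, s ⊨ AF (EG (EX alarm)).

Sat(EX alarm) = {s : some successor in {q0, q1, q2, q3, q4, q5, q8}} = {q0, q1, q2, q3, q4, q6, q8}
EG (EX alarm): greatest fixpoint, start Z0 = {q0, q1, q2, q3, q4, q6, q8}, keep only states in Sat with some successor in Z. Already a fixed point.
Sat(EG (EX alarm)) = {q0, q1, q2, q3, q4, q6, q8}
AF (EG (EX alarm)): least fixpoint, start Z0 = {q0, q1, q2, q3, q4, q6, q8}, add states with every successor in Z. Already a fixed point.
Sat(AF (EG (EX alarm))) = {q0, q1, q2, q3, q4, q6, q8}
|Sat(AF (EG (EX alarm)))| = |{q0, q1, q2, q3, q4, q6, q8}| = 7.

7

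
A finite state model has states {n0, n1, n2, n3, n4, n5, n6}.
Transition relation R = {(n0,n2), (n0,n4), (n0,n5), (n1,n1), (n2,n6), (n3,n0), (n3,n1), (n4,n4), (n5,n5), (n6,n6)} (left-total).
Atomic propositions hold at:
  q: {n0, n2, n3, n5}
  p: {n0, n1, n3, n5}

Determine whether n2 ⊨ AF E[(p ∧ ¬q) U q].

Sat(¬q) = {n1, n4, n6}
Sat(p ∧ ¬q) = {n1}
E[(p ∧ ¬q) U q]: least fixpoint, start Z0 = Sat(q) = {n0, n2, n3, n5}, add states in Sat(p ∧ ¬q) with some successor in Z. Already a fixed point.
Sat(E[(p ∧ ¬q) U q]) = {n0, n2, n3, n5}
AF E[(p ∧ ¬q) U q]: least fixpoint, start Z0 = {n0, n2, n3, n5}, add states with every successor in Z. Already a fixed point.
Sat(AF E[(p ∧ ¬q) U q]) = {n0, n2, n3, n5}
n2 ∈ Sat(AF E[(p ∧ ¬q) U q]) = {n0, n2, n3, n5}, so the formula holds at n2.

Yes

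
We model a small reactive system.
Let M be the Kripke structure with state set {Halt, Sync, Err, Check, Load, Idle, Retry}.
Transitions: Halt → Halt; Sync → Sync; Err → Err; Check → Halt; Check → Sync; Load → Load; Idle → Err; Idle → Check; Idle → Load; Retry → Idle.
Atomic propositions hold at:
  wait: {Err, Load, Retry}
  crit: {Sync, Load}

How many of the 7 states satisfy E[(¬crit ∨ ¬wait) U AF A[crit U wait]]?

Sat(¬crit) = {Halt, Err, Check, Idle, Retry}
Sat(¬wait) = {Halt, Sync, Check, Idle}
Sat(¬crit ∨ ¬wait) = {Halt, Sync, Err, Check, Idle, Retry}
A[crit U wait]: least fixpoint, start Z0 = Sat(wait) = {Err, Load, Retry}, add states in Sat(crit) with every successor in Z. Already a fixed point.
Sat(A[crit U wait]) = {Err, Load, Retry}
AF A[crit U wait]: least fixpoint, start Z0 = {Err, Load, Retry}, add states with every successor in Z. Already a fixed point.
Sat(AF A[crit U wait]) = {Err, Load, Retry}
E[(¬crit ∨ ¬wait) U AF A[crit U wait]]: least fixpoint, start Z0 = Sat(AF A[crit U wait]) = {Err, Load, Retry}, add states in Sat(¬crit ∨ ¬wait) with some successor in Z. Z1 = {Err, Load, Idle, Retry}; fixed.
Sat(E[(¬crit ∨ ¬wait) U AF A[crit U wait]]) = {Err, Load, Idle, Retry}
|Sat(E[(¬crit ∨ ¬wait) U AF A[crit U wait]])| = |{Err, Load, Idle, Retry}| = 4.

4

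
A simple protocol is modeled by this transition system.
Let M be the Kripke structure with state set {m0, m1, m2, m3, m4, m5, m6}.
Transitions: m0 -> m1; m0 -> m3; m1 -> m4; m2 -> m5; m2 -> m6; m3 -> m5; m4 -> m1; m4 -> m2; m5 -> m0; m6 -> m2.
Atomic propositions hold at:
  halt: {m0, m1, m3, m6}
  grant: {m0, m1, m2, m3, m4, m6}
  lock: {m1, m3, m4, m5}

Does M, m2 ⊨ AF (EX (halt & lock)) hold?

No

Sat(halt & lock) = {m1, m3}
Sat(EX (halt & lock)) = {s : some successor in {m1, m3}} = {m0, m4}
AF (EX (halt & lock)): least fixpoint, start Z0 = {m0, m4}, add states with every successor in Z. Z1 = {m0, m1, m4, m5}; Z2 = {m0, m1, m3, m4, m5}; fixed.
Sat(AF (EX (halt & lock))) = {m0, m1, m3, m4, m5}
m2 ∉ Sat(AF (EX (halt & lock))) = {m0, m1, m3, m4, m5}, so the formula does not hold at m2.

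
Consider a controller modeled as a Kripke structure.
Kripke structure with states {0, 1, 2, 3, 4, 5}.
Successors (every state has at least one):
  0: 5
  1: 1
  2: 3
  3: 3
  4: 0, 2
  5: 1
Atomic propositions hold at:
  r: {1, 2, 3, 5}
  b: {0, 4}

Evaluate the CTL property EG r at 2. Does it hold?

Yes

EG r: greatest fixpoint, start Z0 = {1, 2, 3, 5}, keep only states in Sat with some successor in Z. Already a fixed point.
Sat(EG r) = {1, 2, 3, 5}
2 ∈ Sat(EG r) = {1, 2, 3, 5}, so the formula holds at 2.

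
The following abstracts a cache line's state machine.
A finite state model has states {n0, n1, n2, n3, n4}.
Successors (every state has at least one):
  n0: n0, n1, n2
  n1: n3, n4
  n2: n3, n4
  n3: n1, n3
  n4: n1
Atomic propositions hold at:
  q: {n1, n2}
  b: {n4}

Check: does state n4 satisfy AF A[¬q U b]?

Sat(¬q) = {n0, n3, n4}
A[¬q U b]: least fixpoint, start Z0 = Sat(b) = {n4}, add states in Sat(¬q) with every successor in Z. Already a fixed point.
Sat(A[¬q U b]) = {n4}
AF A[¬q U b]: least fixpoint, start Z0 = {n4}, add states with every successor in Z. Already a fixed point.
Sat(AF A[¬q U b]) = {n4}
n4 ∈ Sat(AF A[¬q U b]) = {n4}, so the formula holds at n4.

Yes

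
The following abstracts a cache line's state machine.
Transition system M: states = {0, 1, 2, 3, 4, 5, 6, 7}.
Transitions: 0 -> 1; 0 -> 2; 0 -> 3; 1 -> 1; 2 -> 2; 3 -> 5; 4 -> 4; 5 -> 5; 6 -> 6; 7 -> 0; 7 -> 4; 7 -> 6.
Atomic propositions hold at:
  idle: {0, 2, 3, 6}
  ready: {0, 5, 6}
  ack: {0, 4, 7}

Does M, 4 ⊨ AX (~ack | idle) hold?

No

Sat(~ack) = {1, 2, 3, 5, 6}
Sat(~ack | idle) = {0, 1, 2, 3, 5, 6}
Sat(AX (~ack | idle)) = {s : every successor in {0, 1, 2, 3, 5, 6}} = {0, 1, 2, 3, 5, 6}
4 ∉ Sat(AX (~ack | idle)) = {0, 1, 2, 3, 5, 6}, so the formula does not hold at 4.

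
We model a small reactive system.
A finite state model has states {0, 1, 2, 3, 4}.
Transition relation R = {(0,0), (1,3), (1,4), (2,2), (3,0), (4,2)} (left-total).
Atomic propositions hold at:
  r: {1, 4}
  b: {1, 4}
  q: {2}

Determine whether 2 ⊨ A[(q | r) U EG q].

Yes

Sat(q | r) = {1, 2, 4}
EG q: greatest fixpoint, start Z0 = {2}, keep only states in Sat with some successor in Z. Already a fixed point.
Sat(EG q) = {2}
A[(q | r) U EG q]: least fixpoint, start Z0 = Sat(EG q) = {2}, add states in Sat(q | r) with every successor in Z. Z1 = {2, 4}; fixed.
Sat(A[(q | r) U EG q]) = {2, 4}
2 ∈ Sat(A[(q | r) U EG q]) = {2, 4}, so the formula holds at 2.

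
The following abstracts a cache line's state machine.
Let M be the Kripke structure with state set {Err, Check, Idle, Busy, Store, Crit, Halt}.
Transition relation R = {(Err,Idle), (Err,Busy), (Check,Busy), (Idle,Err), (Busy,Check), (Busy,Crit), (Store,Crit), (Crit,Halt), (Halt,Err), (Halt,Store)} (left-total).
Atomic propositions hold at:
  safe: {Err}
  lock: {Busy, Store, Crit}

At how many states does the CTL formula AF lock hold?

AF lock: least fixpoint, start Z0 = {Busy, Store, Crit}, add states with every successor in Z. Z1 = {Check, Busy, Store, Crit}; fixed.
Sat(AF lock) = {Check, Busy, Store, Crit}
|Sat(AF lock)| = |{Check, Busy, Store, Crit}| = 4.

4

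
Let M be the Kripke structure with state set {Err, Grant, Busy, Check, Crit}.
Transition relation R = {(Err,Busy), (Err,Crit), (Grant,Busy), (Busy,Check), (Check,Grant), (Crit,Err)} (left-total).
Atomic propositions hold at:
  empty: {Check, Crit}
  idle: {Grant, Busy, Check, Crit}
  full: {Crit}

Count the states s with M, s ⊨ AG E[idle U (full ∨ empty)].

3

Sat(full ∨ empty) = {Check, Crit}
E[idle U (full ∨ empty)]: least fixpoint, start Z0 = Sat((full ∨ empty)) = {Check, Crit}, add states in Sat(idle) with some successor in Z. Z1 = {Busy, Check, Crit}; Z2 = {Grant, Busy, Check, Crit}; fixed.
Sat(E[idle U (full ∨ empty)]) = {Grant, Busy, Check, Crit}
AG E[idle U (full ∨ empty)]: greatest fixpoint, start Z0 = {Grant, Busy, Check, Crit}, keep only states in Sat with every successor in Z. Z1 = {Grant, Busy, Check}; fixed.
Sat(AG E[idle U (full ∨ empty)]) = {Grant, Busy, Check}
|Sat(AG E[idle U (full ∨ empty)])| = |{Grant, Busy, Check}| = 3.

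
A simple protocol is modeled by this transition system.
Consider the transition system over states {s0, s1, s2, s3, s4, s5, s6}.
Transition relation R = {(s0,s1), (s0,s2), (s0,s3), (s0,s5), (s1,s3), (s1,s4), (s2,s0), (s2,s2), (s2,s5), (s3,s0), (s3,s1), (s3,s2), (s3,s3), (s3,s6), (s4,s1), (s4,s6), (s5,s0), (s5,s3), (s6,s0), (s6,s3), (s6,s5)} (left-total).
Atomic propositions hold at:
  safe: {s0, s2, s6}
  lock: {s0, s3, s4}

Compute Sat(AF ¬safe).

Sat(¬safe) = {s1, s3, s4, s5}
AF ¬safe: least fixpoint, start Z0 = {s1, s3, s4, s5}, add states with every successor in Z. Already a fixed point.
Sat(AF ¬safe) = {s1, s3, s4, s5}

{s1, s3, s4, s5}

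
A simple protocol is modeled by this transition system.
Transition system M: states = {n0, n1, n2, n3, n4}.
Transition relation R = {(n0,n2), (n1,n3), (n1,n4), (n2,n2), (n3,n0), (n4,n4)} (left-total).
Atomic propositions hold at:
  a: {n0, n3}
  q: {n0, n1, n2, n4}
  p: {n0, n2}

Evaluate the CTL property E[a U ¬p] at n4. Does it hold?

Yes

Sat(¬p) = {n1, n3, n4}
E[a U ¬p]: least fixpoint, start Z0 = Sat(¬p) = {n1, n3, n4}, add states in Sat(a) with some successor in Z. Already a fixed point.
Sat(E[a U ¬p]) = {n1, n3, n4}
n4 ∈ Sat(E[a U ¬p]) = {n1, n3, n4}, so the formula holds at n4.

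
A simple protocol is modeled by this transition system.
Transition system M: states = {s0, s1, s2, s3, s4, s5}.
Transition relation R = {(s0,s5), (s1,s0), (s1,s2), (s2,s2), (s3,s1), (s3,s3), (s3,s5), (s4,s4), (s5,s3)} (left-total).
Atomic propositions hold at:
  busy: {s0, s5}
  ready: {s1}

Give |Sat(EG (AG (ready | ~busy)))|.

Sat(~busy) = {s1, s2, s3, s4}
Sat(ready | ~busy) = {s1, s2, s3, s4}
AG (ready | ~busy): greatest fixpoint, start Z0 = {s1, s2, s3, s4}, keep only states in Sat with every successor in Z. Z1 = {s2, s4}; fixed.
Sat(AG (ready | ~busy)) = {s2, s4}
EG (AG (ready | ~busy)): greatest fixpoint, start Z0 = {s2, s4}, keep only states in Sat with some successor in Z. Already a fixed point.
Sat(EG (AG (ready | ~busy))) = {s2, s4}
|Sat(EG (AG (ready | ~busy)))| = |{s2, s4}| = 2.

2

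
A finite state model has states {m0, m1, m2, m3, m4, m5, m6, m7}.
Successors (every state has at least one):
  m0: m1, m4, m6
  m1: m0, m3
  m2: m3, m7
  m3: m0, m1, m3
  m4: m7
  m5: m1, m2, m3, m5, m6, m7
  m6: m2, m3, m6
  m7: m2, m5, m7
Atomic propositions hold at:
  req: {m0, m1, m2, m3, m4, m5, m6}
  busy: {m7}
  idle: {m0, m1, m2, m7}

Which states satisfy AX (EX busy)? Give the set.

Sat(EX busy) = {s : some successor in {m7}} = {m2, m4, m5, m7}
Sat(AX (EX busy)) = {s : every successor in {m2, m4, m5, m7}} = {m4, m7}

{m4, m7}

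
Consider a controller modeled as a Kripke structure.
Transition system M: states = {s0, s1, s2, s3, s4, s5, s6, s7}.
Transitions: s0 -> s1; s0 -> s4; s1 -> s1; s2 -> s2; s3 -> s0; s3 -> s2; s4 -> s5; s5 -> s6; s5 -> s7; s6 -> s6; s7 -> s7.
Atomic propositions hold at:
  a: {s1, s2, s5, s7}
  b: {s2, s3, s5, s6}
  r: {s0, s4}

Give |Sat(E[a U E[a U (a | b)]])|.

Sat(a | b) = {s1, s2, s3, s5, s6, s7}
E[a U (a | b)]: least fixpoint, start Z0 = Sat((a | b)) = {s1, s2, s3, s5, s6, s7}, add states in Sat(a) with some successor in Z. Already a fixed point.
Sat(E[a U (a | b)]) = {s1, s2, s3, s5, s6, s7}
E[a U E[a U (a | b)]]: least fixpoint, start Z0 = Sat(E[a U (a | b)]) = {s1, s2, s3, s5, s6, s7}, add states in Sat(a) with some successor in Z. Already a fixed point.
Sat(E[a U E[a U (a | b)]]) = {s1, s2, s3, s5, s6, s7}
|Sat(E[a U E[a U (a | b)]])| = |{s1, s2, s3, s5, s6, s7}| = 6.

6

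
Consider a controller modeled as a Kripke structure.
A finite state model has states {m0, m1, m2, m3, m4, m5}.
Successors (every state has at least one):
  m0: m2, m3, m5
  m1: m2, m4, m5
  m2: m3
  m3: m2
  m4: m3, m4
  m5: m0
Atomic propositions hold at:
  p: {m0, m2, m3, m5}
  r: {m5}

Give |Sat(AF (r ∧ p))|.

Sat(r ∧ p) = {m5}
AF (r ∧ p): least fixpoint, start Z0 = {m5}, add states with every successor in Z. Already a fixed point.
Sat(AF (r ∧ p)) = {m5}
|Sat(AF (r ∧ p))| = |{m5}| = 1.

1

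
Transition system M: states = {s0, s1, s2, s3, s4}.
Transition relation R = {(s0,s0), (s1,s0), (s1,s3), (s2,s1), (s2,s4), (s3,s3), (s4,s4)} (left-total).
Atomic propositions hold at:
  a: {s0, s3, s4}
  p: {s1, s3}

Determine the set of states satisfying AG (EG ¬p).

{s0, s4}

Sat(¬p) = {s0, s2, s4}
EG ¬p: greatest fixpoint, start Z0 = {s0, s2, s4}, keep only states in Sat with some successor in Z. Already a fixed point.
Sat(EG ¬p) = {s0, s2, s4}
AG (EG ¬p): greatest fixpoint, start Z0 = {s0, s2, s4}, keep only states in Sat with every successor in Z. Z1 = {s0, s4}; fixed.
Sat(AG (EG ¬p)) = {s0, s4}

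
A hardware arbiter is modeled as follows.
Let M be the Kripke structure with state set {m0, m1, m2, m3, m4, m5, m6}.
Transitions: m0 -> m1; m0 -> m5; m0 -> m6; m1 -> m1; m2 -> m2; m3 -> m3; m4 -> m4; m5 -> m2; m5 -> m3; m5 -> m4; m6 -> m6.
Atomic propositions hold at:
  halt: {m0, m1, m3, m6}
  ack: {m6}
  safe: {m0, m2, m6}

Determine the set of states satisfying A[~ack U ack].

{m6}

Sat(~ack) = {m0, m1, m2, m3, m4, m5}
A[~ack U ack]: least fixpoint, start Z0 = Sat(ack) = {m6}, add states in Sat(~ack) with every successor in Z. Already a fixed point.
Sat(A[~ack U ack]) = {m6}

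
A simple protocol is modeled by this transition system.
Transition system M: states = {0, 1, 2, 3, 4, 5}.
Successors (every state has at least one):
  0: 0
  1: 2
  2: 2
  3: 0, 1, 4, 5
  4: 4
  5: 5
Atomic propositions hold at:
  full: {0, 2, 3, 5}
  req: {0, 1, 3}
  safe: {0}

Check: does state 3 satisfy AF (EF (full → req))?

Sat(full → req) = {0, 1, 3, 4}
EF (full → req): least fixpoint, start Z0 = {0, 1, 3, 4}, add states with some successor in Z. Already a fixed point.
Sat(EF (full → req)) = {0, 1, 3, 4}
AF (EF (full → req)): least fixpoint, start Z0 = {0, 1, 3, 4}, add states with every successor in Z. Already a fixed point.
Sat(AF (EF (full → req))) = {0, 1, 3, 4}
3 ∈ Sat(AF (EF (full → req))) = {0, 1, 3, 4}, so the formula holds at 3.

Yes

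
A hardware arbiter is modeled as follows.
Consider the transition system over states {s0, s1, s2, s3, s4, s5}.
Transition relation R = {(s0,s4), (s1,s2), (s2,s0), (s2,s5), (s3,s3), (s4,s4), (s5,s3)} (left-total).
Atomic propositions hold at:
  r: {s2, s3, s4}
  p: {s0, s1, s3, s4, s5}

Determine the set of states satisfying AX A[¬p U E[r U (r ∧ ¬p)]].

Sat(¬p) = {s2}
Sat(r ∧ ¬p) = {s2}
E[r U (r ∧ ¬p)]: least fixpoint, start Z0 = Sat((r ∧ ¬p)) = {s2}, add states in Sat(r) with some successor in Z. Already a fixed point.
Sat(E[r U (r ∧ ¬p)]) = {s2}
A[¬p U E[r U (r ∧ ¬p)]]: least fixpoint, start Z0 = Sat(E[r U (r ∧ ¬p)]) = {s2}, add states in Sat(¬p) with every successor in Z. Already a fixed point.
Sat(A[¬p U E[r U (r ∧ ¬p)]]) = {s2}
Sat(AX A[¬p U E[r U (r ∧ ¬p)]]) = {s : every successor in {s2}} = {s1}

{s1}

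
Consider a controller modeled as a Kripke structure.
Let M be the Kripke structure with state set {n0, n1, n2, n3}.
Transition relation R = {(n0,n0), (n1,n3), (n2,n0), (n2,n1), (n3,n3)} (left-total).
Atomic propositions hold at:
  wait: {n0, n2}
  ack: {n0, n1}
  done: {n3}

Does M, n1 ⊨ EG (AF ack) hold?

AF ack: least fixpoint, start Z0 = {n0, n1}, add states with every successor in Z. Z1 = {n0, n1, n2}; fixed.
Sat(AF ack) = {n0, n1, n2}
EG (AF ack): greatest fixpoint, start Z0 = {n0, n1, n2}, keep only states in Sat with some successor in Z. Z1 = {n0, n2}; fixed.
Sat(EG (AF ack)) = {n0, n2}
n1 ∉ Sat(EG (AF ack)) = {n0, n2}, so the formula does not hold at n1.

No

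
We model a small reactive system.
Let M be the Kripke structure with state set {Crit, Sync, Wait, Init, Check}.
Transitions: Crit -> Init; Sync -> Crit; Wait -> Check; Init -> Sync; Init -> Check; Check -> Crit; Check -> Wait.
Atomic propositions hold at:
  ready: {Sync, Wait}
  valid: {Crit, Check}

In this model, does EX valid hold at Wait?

Sat(EX valid) = {s : some successor in {Crit, Check}} = {Sync, Wait, Init, Check}
Wait ∈ Sat(EX valid) = {Sync, Wait, Init, Check}, so the formula holds at Wait.

Yes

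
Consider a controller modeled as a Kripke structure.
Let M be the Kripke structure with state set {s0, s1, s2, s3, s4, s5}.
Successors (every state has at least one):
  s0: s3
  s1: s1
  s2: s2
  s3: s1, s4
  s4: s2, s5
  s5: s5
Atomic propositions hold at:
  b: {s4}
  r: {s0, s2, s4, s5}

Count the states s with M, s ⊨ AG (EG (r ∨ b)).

Sat(r ∨ b) = {s0, s2, s4, s5}
EG (r ∨ b): greatest fixpoint, start Z0 = {s0, s2, s4, s5}, keep only states in Sat with some successor in Z. Z1 = {s2, s4, s5}; fixed.
Sat(EG (r ∨ b)) = {s2, s4, s5}
AG (EG (r ∨ b)): greatest fixpoint, start Z0 = {s2, s4, s5}, keep only states in Sat with every successor in Z. Already a fixed point.
Sat(AG (EG (r ∨ b))) = {s2, s4, s5}
|Sat(AG (EG (r ∨ b)))| = |{s2, s4, s5}| = 3.

3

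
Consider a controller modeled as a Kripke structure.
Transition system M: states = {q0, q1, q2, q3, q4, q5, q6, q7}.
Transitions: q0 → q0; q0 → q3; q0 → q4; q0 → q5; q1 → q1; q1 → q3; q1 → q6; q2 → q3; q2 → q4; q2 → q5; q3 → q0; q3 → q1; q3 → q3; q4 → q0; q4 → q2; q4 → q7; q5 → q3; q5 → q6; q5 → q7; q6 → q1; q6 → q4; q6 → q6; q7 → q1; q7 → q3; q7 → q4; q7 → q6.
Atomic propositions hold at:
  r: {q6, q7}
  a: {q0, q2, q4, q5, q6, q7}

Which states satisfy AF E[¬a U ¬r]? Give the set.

Sat(¬a) = {q1, q3}
Sat(¬r) = {q0, q1, q2, q3, q4, q5}
E[¬a U ¬r]: least fixpoint, start Z0 = Sat(¬r) = {q0, q1, q2, q3, q4, q5}, add states in Sat(¬a) with some successor in Z. Already a fixed point.
Sat(E[¬a U ¬r]) = {q0, q1, q2, q3, q4, q5}
AF E[¬a U ¬r]: least fixpoint, start Z0 = {q0, q1, q2, q3, q4, q5}, add states with every successor in Z. Already a fixed point.
Sat(AF E[¬a U ¬r]) = {q0, q1, q2, q3, q4, q5}

{q0, q1, q2, q3, q4, q5}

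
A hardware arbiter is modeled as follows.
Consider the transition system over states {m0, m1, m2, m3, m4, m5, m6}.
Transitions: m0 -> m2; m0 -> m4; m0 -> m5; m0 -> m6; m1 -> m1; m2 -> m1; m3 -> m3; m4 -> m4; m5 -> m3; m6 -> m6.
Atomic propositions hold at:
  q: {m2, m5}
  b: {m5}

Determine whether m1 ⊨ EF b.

No

EF b: least fixpoint, start Z0 = {m5}, add states with some successor in Z. Z1 = {m0, m5}; fixed.
Sat(EF b) = {m0, m5}
m1 ∉ Sat(EF b) = {m0, m5}, so the formula does not hold at m1.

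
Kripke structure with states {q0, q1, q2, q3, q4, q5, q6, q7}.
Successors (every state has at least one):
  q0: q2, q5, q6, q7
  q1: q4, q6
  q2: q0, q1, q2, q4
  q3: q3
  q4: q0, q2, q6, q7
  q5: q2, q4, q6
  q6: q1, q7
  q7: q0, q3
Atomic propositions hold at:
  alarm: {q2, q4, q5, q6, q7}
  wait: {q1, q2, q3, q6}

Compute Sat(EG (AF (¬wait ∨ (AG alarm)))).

{q0, q4, q5, q7}

Sat(¬wait) = {q0, q4, q5, q7}
AG alarm: greatest fixpoint, start Z0 = {q2, q4, q5, q6, q7}, keep only states in Sat with every successor in Z. Z1 = {q5}; Z2 = ∅; fixed.
Sat(AG alarm) = ∅
Sat(¬wait ∨ (AG alarm)) = {q0, q4, q5, q7}
AF (¬wait ∨ (AG alarm)): least fixpoint, start Z0 = {q0, q4, q5, q7}, add states with every successor in Z. Already a fixed point.
Sat(AF (¬wait ∨ (AG alarm))) = {q0, q4, q5, q7}
EG (AF (¬wait ∨ (AG alarm))): greatest fixpoint, start Z0 = {q0, q4, q5, q7}, keep only states in Sat with some successor in Z. Already a fixed point.
Sat(EG (AF (¬wait ∨ (AG alarm)))) = {q0, q4, q5, q7}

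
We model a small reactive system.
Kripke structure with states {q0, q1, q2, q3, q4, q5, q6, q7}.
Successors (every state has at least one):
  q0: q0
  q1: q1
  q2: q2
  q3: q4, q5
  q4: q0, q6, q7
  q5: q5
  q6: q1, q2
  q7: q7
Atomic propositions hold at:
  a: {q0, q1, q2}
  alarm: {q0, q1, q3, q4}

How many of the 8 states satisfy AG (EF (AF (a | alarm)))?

4

Sat(a | alarm) = {q0, q1, q2, q3, q4}
AF (a | alarm): least fixpoint, start Z0 = {q0, q1, q2, q3, q4}, add states with every successor in Z. Z1 = {q0, q1, q2, q3, q4, q6}; fixed.
Sat(AF (a | alarm)) = {q0, q1, q2, q3, q4, q6}
EF (AF (a | alarm)): least fixpoint, start Z0 = {q0, q1, q2, q3, q4, q6}, add states with some successor in Z. Already a fixed point.
Sat(EF (AF (a | alarm))) = {q0, q1, q2, q3, q4, q6}
AG (EF (AF (a | alarm))): greatest fixpoint, start Z0 = {q0, q1, q2, q3, q4, q6}, keep only states in Sat with every successor in Z. Z1 = {q0, q1, q2, q6}; fixed.
Sat(AG (EF (AF (a | alarm)))) = {q0, q1, q2, q6}
|Sat(AG (EF (AF (a | alarm))))| = |{q0, q1, q2, q6}| = 4.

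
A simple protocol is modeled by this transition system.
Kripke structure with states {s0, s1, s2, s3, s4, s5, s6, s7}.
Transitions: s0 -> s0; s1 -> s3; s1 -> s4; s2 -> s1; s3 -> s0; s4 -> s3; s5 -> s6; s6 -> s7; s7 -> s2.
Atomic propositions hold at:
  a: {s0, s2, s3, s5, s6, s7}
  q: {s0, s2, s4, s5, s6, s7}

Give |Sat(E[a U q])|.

E[a U q]: least fixpoint, start Z0 = Sat(q) = {s0, s2, s4, s5, s6, s7}, add states in Sat(a) with some successor in Z. Z1 = {s0, s2, s3, s4, s5, s6, s7}; fixed.
Sat(E[a U q]) = {s0, s2, s3, s4, s5, s6, s7}
|Sat(E[a U q])| = |{s0, s2, s3, s4, s5, s6, s7}| = 7.

7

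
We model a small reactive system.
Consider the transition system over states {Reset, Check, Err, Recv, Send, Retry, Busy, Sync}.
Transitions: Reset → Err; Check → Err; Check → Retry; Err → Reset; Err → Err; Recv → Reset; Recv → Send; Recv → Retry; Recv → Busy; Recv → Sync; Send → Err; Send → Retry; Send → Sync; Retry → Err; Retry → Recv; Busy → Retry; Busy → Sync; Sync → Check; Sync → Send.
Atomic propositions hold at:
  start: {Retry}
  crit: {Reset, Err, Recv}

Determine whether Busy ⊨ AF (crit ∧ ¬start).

No

Sat(¬start) = {Reset, Check, Err, Recv, Send, Busy, Sync}
Sat(crit ∧ ¬start) = {Reset, Err, Recv}
AF (crit ∧ ¬start): least fixpoint, start Z0 = {Reset, Err, Recv}, add states with every successor in Z. Z1 = {Reset, Err, Recv, Retry}; Z2 = {Reset, Check, Err, Recv, Retry}; fixed.
Sat(AF (crit ∧ ¬start)) = {Reset, Check, Err, Recv, Retry}
Busy ∉ Sat(AF (crit ∧ ¬start)) = {Reset, Check, Err, Recv, Retry}, so the formula does not hold at Busy.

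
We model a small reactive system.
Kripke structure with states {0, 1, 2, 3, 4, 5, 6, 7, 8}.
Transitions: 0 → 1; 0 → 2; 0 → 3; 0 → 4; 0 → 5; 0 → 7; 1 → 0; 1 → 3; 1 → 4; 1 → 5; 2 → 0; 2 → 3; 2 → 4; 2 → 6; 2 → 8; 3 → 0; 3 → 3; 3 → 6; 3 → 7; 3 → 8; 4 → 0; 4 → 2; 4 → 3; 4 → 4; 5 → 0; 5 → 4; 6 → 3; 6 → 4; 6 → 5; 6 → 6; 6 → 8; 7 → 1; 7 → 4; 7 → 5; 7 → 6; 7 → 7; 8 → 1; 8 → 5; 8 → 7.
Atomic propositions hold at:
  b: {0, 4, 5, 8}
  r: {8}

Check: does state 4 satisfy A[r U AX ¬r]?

Yes

Sat(¬r) = {0, 1, 2, 3, 4, 5, 6, 7}
Sat(AX ¬r) = {s : every successor in {0, 1, 2, 3, 4, 5, 6, 7}} = {0, 1, 4, 5, 7, 8}
A[r U AX ¬r]: least fixpoint, start Z0 = Sat(AX ¬r) = {0, 1, 4, 5, 7, 8}, add states in Sat(r) with every successor in Z. Already a fixed point.
Sat(A[r U AX ¬r]) = {0, 1, 4, 5, 7, 8}
4 ∈ Sat(A[r U AX ¬r]) = {0, 1, 4, 5, 7, 8}, so the formula holds at 4.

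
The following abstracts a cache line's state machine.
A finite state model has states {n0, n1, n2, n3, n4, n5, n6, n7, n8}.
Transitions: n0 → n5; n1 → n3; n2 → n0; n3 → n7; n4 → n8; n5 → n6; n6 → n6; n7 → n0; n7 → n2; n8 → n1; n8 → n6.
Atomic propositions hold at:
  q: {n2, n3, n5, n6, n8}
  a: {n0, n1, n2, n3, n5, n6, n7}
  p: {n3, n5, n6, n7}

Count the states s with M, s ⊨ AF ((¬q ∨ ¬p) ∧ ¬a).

2

Sat(¬q) = {n0, n1, n4, n7}
Sat(¬p) = {n0, n1, n2, n4, n8}
Sat(¬q ∨ ¬p) = {n0, n1, n2, n4, n7, n8}
Sat(¬a) = {n4, n8}
Sat((¬q ∨ ¬p) ∧ ¬a) = {n4, n8}
AF ((¬q ∨ ¬p) ∧ ¬a): least fixpoint, start Z0 = {n4, n8}, add states with every successor in Z. Already a fixed point.
Sat(AF ((¬q ∨ ¬p) ∧ ¬a)) = {n4, n8}
|Sat(AF ((¬q ∨ ¬p) ∧ ¬a))| = |{n4, n8}| = 2.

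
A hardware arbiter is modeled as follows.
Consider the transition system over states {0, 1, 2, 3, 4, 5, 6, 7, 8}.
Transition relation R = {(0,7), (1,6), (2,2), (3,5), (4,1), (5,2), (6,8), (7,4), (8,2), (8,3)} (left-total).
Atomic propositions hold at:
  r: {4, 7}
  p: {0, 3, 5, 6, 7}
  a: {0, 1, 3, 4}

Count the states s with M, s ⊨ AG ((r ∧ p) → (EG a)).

Sat(r ∧ p) = {7}
EG a: greatest fixpoint, start Z0 = {0, 1, 3, 4}, keep only states in Sat with some successor in Z. Z1 = {4}; Z2 = ∅; fixed.
Sat(EG a) = ∅
Sat((r ∧ p) → (EG a)) = {0, 1, 2, 3, 4, 5, 6, 8}
AG ((r ∧ p) → (EG a)): greatest fixpoint, start Z0 = {0, 1, 2, 3, 4, 5, 6, 8}, keep only states in Sat with every successor in Z. Z1 = {1, 2, 3, 4, 5, 6, 8}; fixed.
Sat(AG ((r ∧ p) → (EG a))) = {1, 2, 3, 4, 5, 6, 8}
|Sat(AG ((r ∧ p) → (EG a)))| = |{1, 2, 3, 4, 5, 6, 8}| = 7.

7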